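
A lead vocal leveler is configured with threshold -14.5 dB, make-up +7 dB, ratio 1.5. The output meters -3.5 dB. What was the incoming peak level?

Before make-up, the level was -3.5 − 7 = -10.5 dB.
That's 4 dB above the -14.5 dB threshold.
Undo the ratio: input overshoot = 4 × 1.5 = 6 dB, giving input = -8.5 dB.

-8.5 dB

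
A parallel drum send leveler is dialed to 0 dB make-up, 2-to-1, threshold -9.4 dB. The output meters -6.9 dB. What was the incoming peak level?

-4.4 dB

Post-compression overshoot = -6.9 − (-9.4) = 2.5 dB.
Undo the ratio: input overshoot = 2.5 × 2 = 5 dB, giving input = -4.4 dB.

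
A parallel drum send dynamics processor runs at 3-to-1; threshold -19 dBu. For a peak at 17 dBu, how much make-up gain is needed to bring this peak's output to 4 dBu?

The peak compresses to -19 + 36/3 = -7 dBu.
To reach 4 dBu requires 4 − (-7) = 11 dB of make-up.

11 dB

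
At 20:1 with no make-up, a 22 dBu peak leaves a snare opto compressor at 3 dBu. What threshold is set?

Gain reduction = 22 − 3 = 19 dB; output overshoot = GR / (R − 1) = 19 / 19 = 1 dB.
Threshold = output − output overshoot = 3 − 1 = 2 dBu.

2 dBu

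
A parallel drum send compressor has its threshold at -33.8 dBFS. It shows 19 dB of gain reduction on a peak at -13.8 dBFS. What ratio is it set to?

20:1

Input overshoot = -13.8 − (-33.8) = 20 dB.
Output overshoot = 20 − 19 = 1 dB.
Ratio = input overshoot / output overshoot = 20 / 1 = 20.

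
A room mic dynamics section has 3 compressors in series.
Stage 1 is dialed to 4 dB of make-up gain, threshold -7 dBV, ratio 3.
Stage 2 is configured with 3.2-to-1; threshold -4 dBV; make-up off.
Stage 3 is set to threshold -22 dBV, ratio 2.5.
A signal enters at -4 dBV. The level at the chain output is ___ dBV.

-14.55 dBV

Stage 1: -4 dBV is 3 dB over -7 dBV; at 3:1 that becomes 1 dB over, giving -6 dBV; +4 dB make-up → -2 dBV.
Stage 2: 2 dB above -4 dBV, reduced 3.2:1 to 0.625 dB above → -3.375 dBV.
Stage 3: -3.375 dBV is 18.625 dB over -22 dBV; at 2.5:1 that becomes 7.45 dB over, giving -14.55 dBV.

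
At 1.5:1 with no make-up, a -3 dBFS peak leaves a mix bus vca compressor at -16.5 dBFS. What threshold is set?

-43.5 dBFS

Input is 40.5 dB above T (since output overshoot × R = input overshoot: (-16.5 − T)·1.5 = -3 − T gives T = -43.5 dBFS).
Check: -43.5 + (-3 − (-43.5))/1.5 = -43.5 + 27 = -16.5 dBFS. ✓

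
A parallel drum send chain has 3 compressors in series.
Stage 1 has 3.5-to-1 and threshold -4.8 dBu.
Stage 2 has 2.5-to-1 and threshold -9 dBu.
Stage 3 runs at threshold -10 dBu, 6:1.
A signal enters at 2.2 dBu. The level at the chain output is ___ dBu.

Stage 1: overshoot 7 dB → 7/3.5 = 2 dB → -2.8 dBu.
Stage 2: overshoot 6.2 dB → 6.2/2.5 = 2.48 dB → -6.52 dBu.
Stage 3: 3.48 dB above -10 dBu, reduced 6:1 to 0.58 dB above → -9.42 dBu.

-9.42 dBu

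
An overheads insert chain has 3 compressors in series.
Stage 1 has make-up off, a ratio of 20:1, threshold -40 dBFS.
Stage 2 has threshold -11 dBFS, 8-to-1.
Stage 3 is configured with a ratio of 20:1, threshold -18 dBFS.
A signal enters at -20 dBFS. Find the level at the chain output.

-39 dBFS

Stage 1: overshoot 20 dB → 20/20 = 1 dB → -39 dBFS.
Stage 2: -39 dBFS ≤ -11 dBFS, so stage 2 doesn't engage; output -39 dBFS.
Stage 3: below threshold (-39 ≤ -18); passes unchanged; output -39 dBFS.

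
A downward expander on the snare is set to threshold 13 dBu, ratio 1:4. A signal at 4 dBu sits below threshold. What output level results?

Undershoot = 13 − 4 = 9 dB.
At 1:4, that expands to 36 dB under threshold.
Output = 13 − 36 = -23 dBu.

-23 dBu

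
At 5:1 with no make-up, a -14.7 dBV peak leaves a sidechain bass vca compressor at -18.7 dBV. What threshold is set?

-19.7 dBV

Input is 5 dB above T (since output overshoot × R = input overshoot: (-18.7 − T)·5 = -14.7 − T gives T = -19.7 dBV).
Check: -19.7 + (-14.7 − (-19.7))/5 = -19.7 + 1 = -18.7 dBV. ✓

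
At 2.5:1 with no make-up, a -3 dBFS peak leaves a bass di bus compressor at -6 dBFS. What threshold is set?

Gain reduction = -3 − (-6) = 3 dB; output overshoot = GR / (R − 1) = 3 / 1.5 = 2 dB.
Threshold = output − output overshoot = -6 − 2 = -8 dBFS.

-8 dBFS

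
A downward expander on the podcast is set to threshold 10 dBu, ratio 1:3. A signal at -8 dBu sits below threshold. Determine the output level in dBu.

Below threshold, a 1:3 expander applies gain = (3−1)×(T − x) of attenuation.
(3−1) × 18 = 36 dB, so output = -8 − 36 = -44 dBu.

-44 dBu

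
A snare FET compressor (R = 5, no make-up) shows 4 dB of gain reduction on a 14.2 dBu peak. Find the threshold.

9.2 dBu

Input is 5 dB above T (since output overshoot × R = input overshoot: (10.2 − T)·5 = 14.2 − T gives T = 9.2 dBu).
Check: 9.2 + (14.2 − 9.2)/5 = 9.2 + 1 = 10.2 dBu. ✓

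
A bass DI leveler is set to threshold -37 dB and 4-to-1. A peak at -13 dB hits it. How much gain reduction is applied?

18 dB

The signal is 24 dB above threshold.
A 4:1 ratio leaves 6 dB of that excess.
Gain reduction = 24 − 6 = 18 dB.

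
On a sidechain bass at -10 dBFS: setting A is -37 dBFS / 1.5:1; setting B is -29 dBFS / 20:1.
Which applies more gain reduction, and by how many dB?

A: overshoot 27 dB → output overshoot 18 dB → GR 9 dB.
B: overshoot 19 dB → output overshoot 0.95 dB → GR 18.05 dB.
B applies 9.05 dB more gain reduction.

B, by 9.05 dB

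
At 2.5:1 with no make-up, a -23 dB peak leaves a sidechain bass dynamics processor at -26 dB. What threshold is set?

-28 dB

Input is 5 dB above T (since output overshoot × R = input overshoot: (-26 − T)·2.5 = -23 − T gives T = -28 dB).
Check: -28 + (-23 − (-28))/2.5 = -28 + 2 = -26 dB. ✓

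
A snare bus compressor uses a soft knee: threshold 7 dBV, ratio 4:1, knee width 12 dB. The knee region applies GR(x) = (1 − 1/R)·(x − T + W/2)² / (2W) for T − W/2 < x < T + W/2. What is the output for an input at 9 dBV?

7 dBV

x − T + W/2 = 9 − 7 + 6 = 8.
GR = (1 − 1/4) × 8² / 24 = 0.75 × 64 / 24 = 2 dB.
Output = 9 − 2 = 7 dBV.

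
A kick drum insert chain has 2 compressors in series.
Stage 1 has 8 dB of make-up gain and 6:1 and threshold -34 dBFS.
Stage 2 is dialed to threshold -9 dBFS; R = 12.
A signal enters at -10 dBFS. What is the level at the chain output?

Stage 1: 24 dB above -34 dBFS, reduced 6:1 to 4 dB above → -30 dBFS; +8 dB make-up → -22 dBFS.
Stage 2: -22 dBFS ≤ -9 dBFS, so stage 2 doesn't engage; output -22 dBFS.

-22 dBFS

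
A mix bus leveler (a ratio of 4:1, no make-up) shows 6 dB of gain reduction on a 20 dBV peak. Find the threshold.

12 dBV

Let T be the threshold. Output overshoot = (input overshoot)/R, so 14 − T = (20 − T)/4.
4·(14 − T) = 20 − T → 3·T = 56 − 20 = 36.
T = 36/3 = 12 dBV.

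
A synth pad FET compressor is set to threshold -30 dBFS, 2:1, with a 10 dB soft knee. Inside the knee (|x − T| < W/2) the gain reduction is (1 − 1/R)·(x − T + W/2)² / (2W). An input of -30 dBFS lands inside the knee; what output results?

-30.625 dBFS

x − T + W/2 = -30 − (-30) + 5 = 5.
GR = (1 − 1/2) × 5² / 20 = 0.5 × 25 / 20 = 0.625 dB.
Output = -30 − 0.625 = -30.625 dBFS.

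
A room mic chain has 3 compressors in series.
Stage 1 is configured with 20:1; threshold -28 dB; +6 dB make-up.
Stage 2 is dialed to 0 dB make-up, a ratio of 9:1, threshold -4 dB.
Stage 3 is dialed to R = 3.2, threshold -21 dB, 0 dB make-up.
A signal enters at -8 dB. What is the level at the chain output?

-21 dB

Stage 1: -8 dB is 20 dB over -28 dB; at 20:1 that becomes 1 dB over, giving -27 dB; +6 dB make-up → -21 dB.
Stage 2: -21 dB is at or below the -4 dB threshold — no compression; output -21 dB.
Stage 3: below threshold (-21 ≤ -21); passes unchanged; output -21 dB.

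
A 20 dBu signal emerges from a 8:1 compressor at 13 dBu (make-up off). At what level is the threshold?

Gain reduction = 20 − 13 = 7 dB; output overshoot = GR / (R − 1) = 7 / 7 = 1 dB.
Threshold = output − output overshoot = 13 − 1 = 12 dBu.

12 dBu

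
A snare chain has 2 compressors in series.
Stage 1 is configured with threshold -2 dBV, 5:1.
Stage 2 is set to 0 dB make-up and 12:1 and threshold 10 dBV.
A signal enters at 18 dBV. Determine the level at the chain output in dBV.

Stage 1: overshoot 20 dB → 20/5 = 4 dB → 2 dBV.
Stage 2: below threshold (2 ≤ 10); passes unchanged; output 2 dBV.

2 dBV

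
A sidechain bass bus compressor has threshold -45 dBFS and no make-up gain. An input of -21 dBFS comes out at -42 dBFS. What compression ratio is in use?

8:1

Input overshoot = -21 − (-45) = 24 dB; output overshoot = -42 − (-45) = 3 dB.
Ratio = 24 / 3 = 8.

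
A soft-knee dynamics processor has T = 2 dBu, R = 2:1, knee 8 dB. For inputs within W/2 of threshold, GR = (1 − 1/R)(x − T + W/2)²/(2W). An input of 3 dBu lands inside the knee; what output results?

2.21875 dBu

x − T + W/2 = 3 − 2 + 4 = 5.
GR = (1 − 1/2) × 5² / 16 = 0.5 × 25 / 16 = 0.78125 dB.
Output = 3 − 0.78125 = 2.21875 dBu.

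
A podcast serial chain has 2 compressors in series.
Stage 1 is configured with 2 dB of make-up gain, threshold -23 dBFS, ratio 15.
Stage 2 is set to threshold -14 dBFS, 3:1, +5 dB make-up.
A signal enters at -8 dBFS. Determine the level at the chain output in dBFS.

Stage 1: 15 dB above -23 dBFS, reduced 15:1 to 1 dB above → -22 dBFS; +2 dB make-up → -20 dBFS.
Stage 2: below threshold (-20 ≤ -14); passes unchanged; make-up brings it to -15 dBFS.

-15 dBFS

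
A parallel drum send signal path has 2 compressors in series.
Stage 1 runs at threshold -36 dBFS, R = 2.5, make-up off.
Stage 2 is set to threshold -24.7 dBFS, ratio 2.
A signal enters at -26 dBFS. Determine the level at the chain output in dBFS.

-32 dBFS

Stage 1: 10 dB above -36 dBFS, reduced 2.5:1 to 4 dB above → -32 dBFS.
Stage 2: -32 dBFS is at or below the -24.7 dBFS threshold — no compression; output -32 dBFS.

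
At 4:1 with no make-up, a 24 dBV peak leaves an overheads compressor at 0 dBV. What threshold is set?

Gain reduction = 24 − 0 = 24 dB; output overshoot = GR / (R − 1) = 24 / 3 = 8 dB.
Threshold = output − output overshoot = 0 − 8 = -8 dBV.

-8 dBV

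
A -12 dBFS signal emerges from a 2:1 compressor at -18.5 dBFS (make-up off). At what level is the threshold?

Gain reduction = -12 − (-18.5) = 6.5 dB; output overshoot = GR / (R − 1) = 6.5 / 1 = 6.5 dB.
Threshold = output − output overshoot = -18.5 − 6.5 = -25 dBFS.

-25 dBFS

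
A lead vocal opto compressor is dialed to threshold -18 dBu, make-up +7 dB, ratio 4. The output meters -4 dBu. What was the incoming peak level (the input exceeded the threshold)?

10 dBu

Remove make-up: -4 − 7 = -11 dBu.
The compressed level sits -11 − (-18) = 7 dB over threshold.
Undo the ratio: input overshoot = 7 × 4 = 28 dB, giving input = 10 dBu.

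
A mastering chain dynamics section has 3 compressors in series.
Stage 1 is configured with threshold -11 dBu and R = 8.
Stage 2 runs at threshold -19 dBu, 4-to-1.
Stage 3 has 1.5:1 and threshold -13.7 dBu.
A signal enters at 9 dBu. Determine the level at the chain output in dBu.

Stage 1: 20 dB above -11 dBu, reduced 8:1 to 2.5 dB above → -8.5 dBu.
Stage 2: 10.5 dB above -19 dBu, reduced 4:1 to 2.625 dB above → -16.375 dBu.
Stage 3: below threshold (-16.375 ≤ -13.7); passes unchanged; output -16.375 dBu.

-16.375 dBu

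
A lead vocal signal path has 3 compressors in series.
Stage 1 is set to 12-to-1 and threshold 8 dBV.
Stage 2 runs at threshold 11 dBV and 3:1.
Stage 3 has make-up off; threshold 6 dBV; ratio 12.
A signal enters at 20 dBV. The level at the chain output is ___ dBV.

6.25 dBV

Stage 1: 20 dBV is 12 dB over 8 dBV; at 12:1 that becomes 1 dB over, giving 9 dBV.
Stage 2: below threshold (9 ≤ 11); passes unchanged; output 9 dBV.
Stage 3: 3 dB above 6 dBV, reduced 12:1 to 0.25 dB above → 6.25 dBV.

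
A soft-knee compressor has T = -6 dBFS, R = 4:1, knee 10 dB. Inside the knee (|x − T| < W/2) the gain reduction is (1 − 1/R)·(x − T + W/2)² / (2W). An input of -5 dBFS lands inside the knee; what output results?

x − T + W/2 = -5 − (-6) + 5 = 6.
GR = (1 − 1/4) × 6² / 20 = 0.75 × 36 / 20 = 1.35 dB.
Output = -5 − 1.35 = -6.35 dBFS.

-6.35 dBFS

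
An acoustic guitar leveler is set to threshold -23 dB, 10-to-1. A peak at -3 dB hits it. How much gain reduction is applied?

18 dB

The signal is 20 dB above threshold.
A 10:1 ratio leaves 2 dB of that excess.
GR = overshoot in − overshoot out = 20 − 2 = 18 dB.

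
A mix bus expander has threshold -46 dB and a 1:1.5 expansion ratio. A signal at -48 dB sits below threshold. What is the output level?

-49 dB

The input is 2 dB below the -46 dB threshold.
A 1:1.5 expander multiplies undershoot by 1.5: 2 × 1.5 = 3 dB below threshold.
Output = -46 − 3 = -49 dB.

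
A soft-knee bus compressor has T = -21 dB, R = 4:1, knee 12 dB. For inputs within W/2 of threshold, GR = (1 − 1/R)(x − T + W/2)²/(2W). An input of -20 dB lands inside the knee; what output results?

x − T + W/2 = -20 − (-21) + 6 = 7.
GR = (1 − 1/4) × 7² / 24 = 0.75 × 49 / 24 = 1.53125 dB.
Output = -20 − 1.53125 = -21.53125 dB.

-21.53125 dB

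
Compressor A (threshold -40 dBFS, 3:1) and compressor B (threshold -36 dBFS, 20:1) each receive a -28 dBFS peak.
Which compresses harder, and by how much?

A, by 0.4 dB

A: 12 dB over, compressed to 4 dB over, so 8 dB of GR.
B: 8 dB over, compressed to 0.4 dB over, so 7.6 dB of GR.
Difference: 0.4 dB in favour of A.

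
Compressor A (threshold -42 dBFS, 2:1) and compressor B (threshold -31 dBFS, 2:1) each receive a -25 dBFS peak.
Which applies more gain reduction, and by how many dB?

A, by 5.5 dB

A: overshoot 17 dB → output overshoot 8.5 dB → GR 8.5 dB.
B: overshoot 6 dB → output overshoot 3 dB → GR 3 dB.
A applies 5.5 dB more gain reduction.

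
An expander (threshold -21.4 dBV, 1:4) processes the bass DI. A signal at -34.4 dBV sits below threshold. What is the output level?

-73.4 dBV

Undershoot = (-21.4) − (-34.4) = 13 dB.
At 1:4, that expands to 52 dB under threshold.
Output = -21.4 − 52 = -73.4 dBV.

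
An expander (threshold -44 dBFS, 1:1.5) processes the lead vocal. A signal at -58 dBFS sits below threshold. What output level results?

Undershoot = (-44) − (-58) = 14 dB.
At 1:1.5, that expands to 21 dB under threshold.
Output = -44 − 21 = -65 dBFS.

-65 dBFS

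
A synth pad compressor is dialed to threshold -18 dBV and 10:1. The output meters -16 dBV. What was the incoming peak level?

Post-compression overshoot = -16 − (-18) = 2 dB.
Undo the ratio: input overshoot = 2 × 10 = 20 dB, giving input = 2 dBV.

2 dBV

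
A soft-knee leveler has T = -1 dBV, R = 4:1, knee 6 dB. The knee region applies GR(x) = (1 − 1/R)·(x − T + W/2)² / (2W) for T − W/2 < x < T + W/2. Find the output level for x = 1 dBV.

x − T + W/2 = 1 − (-1) + 3 = 5.
GR = (1 − 1/4) × 5² / 12 = 0.75 × 25 / 12 = 1.5625 dB.
Output = 1 − 1.5625 = -0.5625 dBV.

-0.5625 dBV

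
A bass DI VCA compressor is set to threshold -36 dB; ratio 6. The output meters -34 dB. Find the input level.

Post-compression overshoot = -34 − (-36) = 2 dB.
Undo the ratio: input overshoot = 2 × 6 = 12 dB, giving input = -24 dB.

-24 dB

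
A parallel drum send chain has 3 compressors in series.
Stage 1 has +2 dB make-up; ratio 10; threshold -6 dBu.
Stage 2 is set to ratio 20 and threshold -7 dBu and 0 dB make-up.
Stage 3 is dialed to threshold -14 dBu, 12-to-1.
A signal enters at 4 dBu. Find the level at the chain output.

Stage 1: 10 dB above -6 dBu, reduced 10:1 to 1 dB above → -5 dBu; +2 dB make-up → -3 dBu.
Stage 2: overshoot 4 dB → 4/20 = 0.2 dB → -6.8 dBu.
Stage 3: 7.2 dB above -14 dBu, reduced 12:1 to 0.6 dB above → -13.4 dBu.

-13.4 dBu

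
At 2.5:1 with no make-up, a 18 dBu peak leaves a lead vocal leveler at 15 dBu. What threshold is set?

13 dBu

Let T be the threshold. Output overshoot = (input overshoot)/R, so 15 − T = (18 − T)/2.5.
2.5·(15 − T) = 18 − T → 1.5·T = 37.5 − 18 = 19.5.
T = 19.5/1.5 = 13 dBu.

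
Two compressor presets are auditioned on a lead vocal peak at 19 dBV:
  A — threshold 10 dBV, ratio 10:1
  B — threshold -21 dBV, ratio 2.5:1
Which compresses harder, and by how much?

B, by 15.9 dB

A: 9 dB over, compressed to 0.9 dB over, so 8.1 dB of GR.
B: 40 dB over, compressed to 16 dB over, so 24 dB of GR.
B applies 15.9 dB more gain reduction.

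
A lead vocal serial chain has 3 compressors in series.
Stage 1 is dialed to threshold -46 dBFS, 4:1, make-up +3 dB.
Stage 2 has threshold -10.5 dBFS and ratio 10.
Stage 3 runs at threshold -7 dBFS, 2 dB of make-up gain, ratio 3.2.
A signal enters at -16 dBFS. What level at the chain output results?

-33.5 dBFS

Stage 1: -16 dBFS is 30 dB over -46 dBFS; at 4:1 that becomes 7.5 dB over, giving -38.5 dBFS; +3 dB make-up → -35.5 dBFS.
Stage 2: -35.5 dBFS ≤ -10.5 dBFS, so stage 2 doesn't engage; output -35.5 dBFS.
Stage 3: -35.5 dBFS is at or below the -7 dBFS threshold — no compression; make-up brings it to -33.5 dBFS.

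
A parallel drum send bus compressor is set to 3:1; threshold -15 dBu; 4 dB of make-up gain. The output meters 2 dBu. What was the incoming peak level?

Stripping the +4 dB make-up gives -2 dBu at the gain stage.
That's 13 dB above the -15 dBu threshold.
Before 3:1 compression the overshoot was 13 × 3 = 39 dB, so input = -15 + 39 = 24 dBu.

24 dBu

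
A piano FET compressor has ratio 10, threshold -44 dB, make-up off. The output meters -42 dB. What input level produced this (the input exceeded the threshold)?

-24 dB

That's 2 dB above the -44 dB threshold.
Undo the ratio: input overshoot = 2 × 10 = 20 dB, giving input = -24 dB.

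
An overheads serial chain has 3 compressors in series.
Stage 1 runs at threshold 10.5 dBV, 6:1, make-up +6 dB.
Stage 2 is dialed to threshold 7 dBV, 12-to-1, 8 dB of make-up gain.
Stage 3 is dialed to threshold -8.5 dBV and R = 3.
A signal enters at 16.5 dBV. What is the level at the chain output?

Stage 1: 16.5 dBV is 6 dB over 10.5 dBV; at 6:1 that becomes 1 dB over, giving 11.5 dBV; +6 dB make-up → 17.5 dBV.
Stage 2: overshoot 10.5 dB → 10.5/12 = 0.875 dB → 7.875 dBV; +8 dB make-up → 15.875 dBV.
Stage 3: 15.875 dBV is 24.375 dB over -8.5 dBV; at 3:1 that becomes 8.125 dB over, giving -0.375 dBV.

-0.375 dBV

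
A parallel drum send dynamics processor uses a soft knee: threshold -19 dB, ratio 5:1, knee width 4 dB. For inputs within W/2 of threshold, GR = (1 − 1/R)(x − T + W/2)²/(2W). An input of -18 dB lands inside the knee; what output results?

x − T + W/2 = -18 − (-19) + 2 = 3.
GR = (1 − 1/5) × 3² / 8 = 0.8 × 9 / 8 = 0.9 dB.
Output = -18 − 0.9 = -18.9 dB.

-18.9 dB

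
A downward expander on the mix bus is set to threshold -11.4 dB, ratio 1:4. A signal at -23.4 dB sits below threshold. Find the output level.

-59.4 dB

Undershoot = (-11.4) − (-23.4) = 12 dB.
At 1:4, that expands to 48 dB under threshold.
Output = -11.4 − 48 = -59.4 dB.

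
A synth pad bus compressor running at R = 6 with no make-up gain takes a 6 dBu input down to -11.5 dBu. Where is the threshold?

Let T be the threshold. Output overshoot = (input overshoot)/R, so -11.5 − T = (6 − T)/6.
6·(-11.5 − T) = 6 − T → 5·T = -69 − 6 = -75.
T = -75/5 = -15 dBu.

-15 dBu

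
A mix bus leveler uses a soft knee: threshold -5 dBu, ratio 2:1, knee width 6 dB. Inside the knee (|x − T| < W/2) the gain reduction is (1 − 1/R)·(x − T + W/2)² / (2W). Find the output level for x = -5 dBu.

x − T + W/2 = -5 − (-5) + 3 = 3.
GR = (1 − 1/2) × 3² / 12 = 0.5 × 9 / 12 = 0.375 dB.
Output = -5 − 0.375 = -5.375 dBu.

-5.375 dBu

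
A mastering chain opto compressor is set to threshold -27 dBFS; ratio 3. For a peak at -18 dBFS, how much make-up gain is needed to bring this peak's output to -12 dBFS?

Without make-up, output = threshold + overshoot/3 = -27 + 3 = -24 dBFS.
Gap to target: 12 dB.

12 dB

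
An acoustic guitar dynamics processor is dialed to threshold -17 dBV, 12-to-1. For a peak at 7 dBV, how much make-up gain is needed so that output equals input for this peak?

22 dB

Overshoot 24 dB → 24/12 = 2 dB after compression, so the compressed level is -17 + 2 = -15 dBV.
Make-up = target − compressed = 7 − (-15) = 22 dB.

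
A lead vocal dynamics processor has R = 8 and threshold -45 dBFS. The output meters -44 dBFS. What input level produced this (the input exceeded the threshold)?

That's 1 dB above the -45 dBFS threshold.
Input overshoot = R × output overshoot = 8 dB → input = -45 + 8 = -37 dBFS.

-37 dBFS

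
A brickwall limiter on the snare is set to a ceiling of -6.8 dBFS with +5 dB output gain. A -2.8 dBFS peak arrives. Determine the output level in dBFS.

A brickwall limiter is an ∞:1 compressor: any input above the ceiling is clamped to -6.8 dBFS.
Output gain then adds 5 dB: -6.8 + 5 = -1.8 dBFS.

-1.8 dBFS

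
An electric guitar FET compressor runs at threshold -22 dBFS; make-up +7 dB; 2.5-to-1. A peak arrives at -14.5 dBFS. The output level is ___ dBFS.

-14.5 dBFS sits 7.5 dB over threshold.
The 7.5 dB excess becomes 3 dB after 2.5:1 reduction.
Output = -22 + 3 = -19 dBFS; make-up adds 7 dB, giving -12 dBFS.

-12 dBFS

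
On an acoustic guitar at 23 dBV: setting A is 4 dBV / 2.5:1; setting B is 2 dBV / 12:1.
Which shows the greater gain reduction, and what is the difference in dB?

A: 19 dB over, compressed to 7.6 dB over, so 11.4 dB of GR.
B: 21 dB over, compressed to 1.75 dB over, so 19.25 dB of GR.
B reduces 7.85 dB more.

B, by 7.85 dB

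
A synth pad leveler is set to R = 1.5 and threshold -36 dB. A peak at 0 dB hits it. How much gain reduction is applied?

The signal is 36 dB above threshold.
A 1.5:1 ratio leaves 24 dB of that excess.
Gain reduction = 36 − 24 = 12 dB.

12 dB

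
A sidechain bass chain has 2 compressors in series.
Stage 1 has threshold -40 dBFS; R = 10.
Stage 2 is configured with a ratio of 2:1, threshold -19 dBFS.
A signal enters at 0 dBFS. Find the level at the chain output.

-36 dBFS

Stage 1: 0 dBFS is 40 dB over -40 dBFS; at 10:1 that becomes 4 dB over, giving -36 dBFS.
Stage 2: below threshold (-36 ≤ -19); passes unchanged; output -36 dBFS.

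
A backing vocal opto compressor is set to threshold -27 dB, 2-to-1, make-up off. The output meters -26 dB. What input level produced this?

-25 dB

Post-compression overshoot = -26 − (-27) = 1 dB.
Before 2:1 compression the overshoot was 1 × 2 = 2 dB, so input = -27 + 2 = -25 dB.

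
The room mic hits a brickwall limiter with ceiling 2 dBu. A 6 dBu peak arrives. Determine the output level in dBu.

2 dBu

At ∞:1, everything above 2 dBu is held at the ceiling.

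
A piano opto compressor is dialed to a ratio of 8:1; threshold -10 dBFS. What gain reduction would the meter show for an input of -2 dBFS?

Overshoot = -2 − (-10) = 8 dB.
At 8:1, output sits 8/8 = 1 dB above threshold.
Gain reduction = 8 − 1 = 7 dB.

7 dB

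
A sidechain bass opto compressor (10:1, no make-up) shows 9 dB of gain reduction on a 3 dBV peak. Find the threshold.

-7 dBV

Input is 10 dB above T (since output overshoot × R = input overshoot: (-6 − T)·10 = 3 − T gives T = -7 dBV).
Check: -7 + (3 − (-7))/10 = -7 + 1 = -6 dBV. ✓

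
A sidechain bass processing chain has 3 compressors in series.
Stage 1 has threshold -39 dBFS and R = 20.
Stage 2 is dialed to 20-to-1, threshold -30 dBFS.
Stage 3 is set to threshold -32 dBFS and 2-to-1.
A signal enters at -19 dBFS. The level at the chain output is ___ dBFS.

-38 dBFS

Stage 1: 20 dB above -39 dBFS, reduced 20:1 to 1 dB above → -38 dBFS.
Stage 2: -38 dBFS ≤ -30 dBFS, so stage 2 doesn't engage; output -38 dBFS.
Stage 3: -38 dBFS is at or below the -32 dBFS threshold — no compression; output -38 dBFS.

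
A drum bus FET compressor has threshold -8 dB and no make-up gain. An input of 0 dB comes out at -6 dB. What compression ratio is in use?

4:1

Input overshoot = 0 − (-8) = 8 dB; output overshoot = -6 − (-8) = 2 dB.
Ratio = 8 / 2 = 4.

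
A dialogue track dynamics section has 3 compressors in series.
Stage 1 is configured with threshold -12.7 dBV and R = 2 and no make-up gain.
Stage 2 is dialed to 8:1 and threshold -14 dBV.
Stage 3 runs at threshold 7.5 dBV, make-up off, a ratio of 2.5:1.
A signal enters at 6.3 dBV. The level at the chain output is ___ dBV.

-12.65 dBV

Stage 1: 19 dB above -12.7 dBV, reduced 2:1 to 9.5 dB above → -3.2 dBV.
Stage 2: -3.2 dBV is 10.8 dB over -14 dBV; at 8:1 that becomes 1.35 dB over, giving -12.65 dBV.
Stage 3: -12.65 dBV ≤ 7.5 dBV, so stage 3 doesn't engage; output -12.65 dBV.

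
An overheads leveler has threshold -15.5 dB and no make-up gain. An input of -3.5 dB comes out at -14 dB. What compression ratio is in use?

8:1

Input overshoot = -3.5 − (-15.5) = 12 dB; output overshoot = -14 − (-15.5) = 1.5 dB.
Ratio = 12 / 1.5 = 8.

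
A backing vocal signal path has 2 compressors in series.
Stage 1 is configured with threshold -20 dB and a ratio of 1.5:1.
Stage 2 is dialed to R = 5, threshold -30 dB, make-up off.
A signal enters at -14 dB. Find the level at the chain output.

Stage 1: overshoot 6 dB → 6/1.5 = 4 dB → -16 dB.
Stage 2: overshoot 14 dB → 14/5 = 2.8 dB → -27.2 dB.

-27.2 dB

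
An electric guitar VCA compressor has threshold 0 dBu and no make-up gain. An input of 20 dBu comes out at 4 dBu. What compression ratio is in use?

5:1

Input overshoot = 20 − 0 = 20 dB; output overshoot = 4 − 0 = 4 dB.
Ratio = 20 / 4 = 5.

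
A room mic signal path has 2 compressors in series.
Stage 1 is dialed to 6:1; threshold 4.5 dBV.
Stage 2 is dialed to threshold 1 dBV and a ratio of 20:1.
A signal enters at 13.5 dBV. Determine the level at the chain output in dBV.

1.25 dBV

Stage 1: 9 dB above 4.5 dBV, reduced 6:1 to 1.5 dB above → 6 dBV.
Stage 2: overshoot 5 dB → 5/20 = 0.25 dB → 1.25 dBV.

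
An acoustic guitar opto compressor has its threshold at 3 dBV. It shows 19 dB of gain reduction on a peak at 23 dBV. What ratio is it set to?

20:1

Input overshoot = 23 − 3 = 20 dB.
Output overshoot = 20 − 19 = 1 dB.
Ratio = input overshoot / output overshoot = 20 / 1 = 20.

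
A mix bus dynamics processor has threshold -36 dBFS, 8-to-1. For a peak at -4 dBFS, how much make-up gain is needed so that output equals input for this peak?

28 dB

The peak compresses to -36 + 32/8 = -32 dBFS.
To reach -4 dBFS requires -4 − (-32) = 28 dB of make-up.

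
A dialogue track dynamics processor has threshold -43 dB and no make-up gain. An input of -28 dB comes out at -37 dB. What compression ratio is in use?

Input overshoot = -28 − (-43) = 15 dB; output overshoot = -37 − (-43) = 6 dB.
Ratio = 15 / 6 = 2.5.

2.5:1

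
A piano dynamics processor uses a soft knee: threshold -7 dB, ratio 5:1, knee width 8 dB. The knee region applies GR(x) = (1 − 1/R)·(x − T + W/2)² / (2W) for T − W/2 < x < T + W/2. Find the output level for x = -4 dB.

-6.45 dB

x − T + W/2 = -4 − (-7) + 4 = 7.
GR = (1 − 1/5) × 7² / 16 = 0.8 × 49 / 16 = 2.45 dB.
Output = -4 − 2.45 = -6.45 dB.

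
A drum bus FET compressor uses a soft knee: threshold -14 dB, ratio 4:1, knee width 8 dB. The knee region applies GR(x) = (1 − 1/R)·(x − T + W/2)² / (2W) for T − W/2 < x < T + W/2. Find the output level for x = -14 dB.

x − T + W/2 = -14 − (-14) + 4 = 4.
GR = (1 − 1/4) × 4² / 16 = 0.75 × 16 / 16 = 0.75 dB.
Output = -14 − 0.75 = -14.75 dB.

-14.75 dB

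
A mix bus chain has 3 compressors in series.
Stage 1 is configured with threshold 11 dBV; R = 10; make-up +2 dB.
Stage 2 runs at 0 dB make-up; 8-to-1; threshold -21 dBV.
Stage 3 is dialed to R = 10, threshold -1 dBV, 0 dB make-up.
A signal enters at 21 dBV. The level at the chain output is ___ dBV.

-16.625 dBV

Stage 1: overshoot 10 dB → 10/10 = 1 dB → 12 dBV; +2 dB make-up → 14 dBV.
Stage 2: overshoot 35 dB → 35/8 = 4.375 dB → -16.625 dBV.
Stage 3: below threshold (-16.625 ≤ -1); passes unchanged; output -16.625 dBV.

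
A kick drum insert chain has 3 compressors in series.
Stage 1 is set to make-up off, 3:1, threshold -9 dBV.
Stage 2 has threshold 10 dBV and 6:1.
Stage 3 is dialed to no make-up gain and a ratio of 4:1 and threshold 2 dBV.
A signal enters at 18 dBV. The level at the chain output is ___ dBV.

0 dBV

Stage 1: overshoot 27 dB → 27/3 = 9 dB → 0 dBV.
Stage 2: 0 dBV ≤ 10 dBV, so stage 2 doesn't engage; output 0 dBV.
Stage 3: below threshold (0 ≤ 2); passes unchanged; output 0 dBV.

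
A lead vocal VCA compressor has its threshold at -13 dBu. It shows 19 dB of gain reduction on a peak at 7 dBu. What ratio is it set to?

Input overshoot = 7 − (-13) = 20 dB.
Output overshoot = 20 − 19 = 1 dB.
Ratio = input overshoot / output overshoot = 20 / 1 = 20.

20:1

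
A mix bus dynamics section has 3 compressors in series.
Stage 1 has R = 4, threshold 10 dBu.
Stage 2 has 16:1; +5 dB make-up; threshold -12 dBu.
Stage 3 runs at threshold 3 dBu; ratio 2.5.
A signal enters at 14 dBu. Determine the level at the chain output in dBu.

Stage 1: overshoot 4 dB → 4/4 = 1 dB → 11 dBu.
Stage 2: 11 dBu is 23 dB over -12 dBu; at 16:1 that becomes 1.4375 dB over, giving -10.5625 dBu; +5 dB make-up → -5.5625 dBu.
Stage 3: -5.5625 dBu ≤ 3 dBu, so stage 3 doesn't engage; output -5.5625 dBu.

-5.5625 dBu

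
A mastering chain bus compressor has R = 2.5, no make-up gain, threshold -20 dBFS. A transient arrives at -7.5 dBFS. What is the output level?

The input is 12.5 dB above the -20 dBFS threshold.
At 2.5:1 the overshoot is divided by 2.5, leaving 5 dB above threshold.
So the level is -20 + 5 = -15 dBFS.

-15 dBFS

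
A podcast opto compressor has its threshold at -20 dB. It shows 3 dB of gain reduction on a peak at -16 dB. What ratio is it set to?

Input overshoot = -16 − (-20) = 4 dB.
Output overshoot = 4 − 3 = 1 dB.
Ratio = input overshoot / output overshoot = 4 / 1 = 4.

4:1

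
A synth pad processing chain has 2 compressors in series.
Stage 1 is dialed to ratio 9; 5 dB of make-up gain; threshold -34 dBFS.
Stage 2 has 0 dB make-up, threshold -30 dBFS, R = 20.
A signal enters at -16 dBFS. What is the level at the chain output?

-29.85 dBFS

Stage 1: overshoot 18 dB → 18/9 = 2 dB → -32 dBFS; +5 dB make-up → -27 dBFS.
Stage 2: 3 dB above -30 dBFS, reduced 20:1 to 0.15 dB above → -29.85 dBFS.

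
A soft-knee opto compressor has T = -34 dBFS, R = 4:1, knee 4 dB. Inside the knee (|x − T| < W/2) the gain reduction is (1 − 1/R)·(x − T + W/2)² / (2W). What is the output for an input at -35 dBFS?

-35.09375 dBFS

x − T + W/2 = -35 − (-34) + 2 = 1.
GR = (1 − 1/4) × 1² / 8 = 0.75 × 1 / 8 = 0.09375 dB.
Output = -35 − 0.09375 = -35.09375 dBFS.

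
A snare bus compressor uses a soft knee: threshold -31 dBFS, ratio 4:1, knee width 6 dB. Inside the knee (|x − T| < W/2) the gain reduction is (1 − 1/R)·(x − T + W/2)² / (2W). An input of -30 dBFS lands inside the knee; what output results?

x − T + W/2 = -30 − (-31) + 3 = 4.
GR = (1 − 1/4) × 4² / 12 = 0.75 × 16 / 12 = 1 dB.
Output = -30 − 1 = -31 dBFS.

-31 dBFS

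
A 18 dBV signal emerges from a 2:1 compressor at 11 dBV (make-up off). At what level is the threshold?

Input is 14 dB above T (since output overshoot × R = input overshoot: (11 − T)·2 = 18 − T gives T = 4 dBV).
Check: 4 + (18 − 4)/2 = 4 + 7 = 11 dBV. ✓

4 dBV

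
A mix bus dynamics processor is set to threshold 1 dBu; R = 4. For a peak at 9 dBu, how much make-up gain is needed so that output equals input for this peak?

6 dB

Overshoot 8 dB → 8/4 = 2 dB after compression, so the compressed level is 1 + 2 = 3 dBu.
Make-up = target − compressed = 9 − 3 = 6 dB.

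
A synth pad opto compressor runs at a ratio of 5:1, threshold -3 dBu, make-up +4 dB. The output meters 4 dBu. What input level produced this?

12 dBu

Remove make-up: 4 − 4 = 0 dBu.
The compressed level sits 0 − (-3) = 3 dB over threshold.
Before 5:1 compression the overshoot was 3 × 5 = 15 dB, so input = -3 + 15 = 12 dBu.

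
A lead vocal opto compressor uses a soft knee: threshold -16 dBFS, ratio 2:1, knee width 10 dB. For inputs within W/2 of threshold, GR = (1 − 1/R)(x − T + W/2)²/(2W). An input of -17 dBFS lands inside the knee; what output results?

-17.4 dBFS

x − T + W/2 = -17 − (-16) + 5 = 4.
GR = (1 − 1/2) × 4² / 20 = 0.5 × 16 / 20 = 0.4 dB.
Output = -17 − 0.4 = -17.4 dBFS.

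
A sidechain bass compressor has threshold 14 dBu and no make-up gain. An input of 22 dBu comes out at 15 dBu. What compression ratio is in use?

Input overshoot = 22 − 14 = 8 dB; output overshoot = 15 − 14 = 1 dB.
Ratio = 8 / 1 = 8.

8:1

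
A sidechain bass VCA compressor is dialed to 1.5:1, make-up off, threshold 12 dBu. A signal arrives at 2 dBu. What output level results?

2 dBu

2 dBu is 10 dB below the 12 dBu threshold, so no gain reduction is applied.
Output = input = 2 dBu.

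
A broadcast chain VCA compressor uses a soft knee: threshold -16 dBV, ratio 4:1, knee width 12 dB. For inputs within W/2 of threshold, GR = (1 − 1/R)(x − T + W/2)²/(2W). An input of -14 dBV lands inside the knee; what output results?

-16 dBV

x − T + W/2 = -14 − (-16) + 6 = 8.
GR = (1 − 1/4) × 8² / 24 = 0.75 × 64 / 24 = 2 dB.
Output = -14 − 2 = -16 dBV.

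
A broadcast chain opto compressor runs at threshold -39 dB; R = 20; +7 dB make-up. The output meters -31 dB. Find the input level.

-19 dB

Before make-up, the level was -31 − 7 = -38 dB.
That's 1 dB above the -39 dB threshold.
Before 20:1 compression the overshoot was 1 × 20 = 20 dB, so input = -39 + 20 = -19 dB.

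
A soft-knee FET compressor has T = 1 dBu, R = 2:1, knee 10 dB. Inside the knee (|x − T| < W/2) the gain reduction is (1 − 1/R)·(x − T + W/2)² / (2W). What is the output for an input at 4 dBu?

2.4 dBu

x − T + W/2 = 4 − 1 + 5 = 8.
GR = (1 − 1/2) × 8² / 20 = 0.5 × 64 / 20 = 1.6 dB.
Output = 4 − 1.6 = 2.4 dBu.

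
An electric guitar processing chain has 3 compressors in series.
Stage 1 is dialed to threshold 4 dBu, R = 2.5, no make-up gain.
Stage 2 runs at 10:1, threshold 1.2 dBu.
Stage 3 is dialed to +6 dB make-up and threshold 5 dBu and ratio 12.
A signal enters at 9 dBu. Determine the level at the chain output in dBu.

Stage 1: overshoot 5 dB → 5/2.5 = 2 dB → 6 dBu.
Stage 2: 4.8 dB above 1.2 dBu, reduced 10:1 to 0.48 dB above → 1.68 dBu.
Stage 3: 1.68 dBu is at or below the 5 dBu threshold — no compression; make-up brings it to 7.68 dBu.

7.68 dBu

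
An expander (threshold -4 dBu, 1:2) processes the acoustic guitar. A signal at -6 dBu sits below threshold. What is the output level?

-8 dBu

Undershoot = (-4) − (-6) = 2 dB.
At 1:2, that expands to 4 dB under threshold.
Output = -4 − 4 = -8 dBu.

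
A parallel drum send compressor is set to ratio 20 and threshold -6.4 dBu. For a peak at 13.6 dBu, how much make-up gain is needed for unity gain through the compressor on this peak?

19 dB

The peak compresses to -6.4 + 20/20 = -5.4 dBu.
To reach 13.6 dBu requires 13.6 − (-5.4) = 19 dB of make-up.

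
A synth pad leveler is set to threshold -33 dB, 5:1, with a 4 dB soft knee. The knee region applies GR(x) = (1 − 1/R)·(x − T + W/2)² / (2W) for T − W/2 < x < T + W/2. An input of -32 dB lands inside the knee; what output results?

x − T + W/2 = -32 − (-33) + 2 = 3.
GR = (1 − 1/5) × 3² / 8 = 0.8 × 9 / 8 = 0.9 dB.
Output = -32 − 0.9 = -32.9 dB.

-32.9 dB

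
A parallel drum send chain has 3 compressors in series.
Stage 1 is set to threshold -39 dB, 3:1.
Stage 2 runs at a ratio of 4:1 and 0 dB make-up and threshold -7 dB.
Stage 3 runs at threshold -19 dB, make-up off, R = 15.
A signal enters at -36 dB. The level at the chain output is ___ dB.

-38 dB

Stage 1: overshoot 3 dB → 3/3 = 1 dB → -38 dB.
Stage 2: -38 dB ≤ -7 dB, so stage 2 doesn't engage; output -38 dB.
Stage 3: below threshold (-38 ≤ -19); passes unchanged; output -38 dB.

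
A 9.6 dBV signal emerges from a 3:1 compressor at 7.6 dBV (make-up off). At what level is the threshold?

Gain reduction = 9.6 − 7.6 = 2 dB; output overshoot = GR / (R − 1) = 2 / 2 = 1 dB.
Threshold = output − output overshoot = 7.6 − 1 = 6.6 dBV.

6.6 dBV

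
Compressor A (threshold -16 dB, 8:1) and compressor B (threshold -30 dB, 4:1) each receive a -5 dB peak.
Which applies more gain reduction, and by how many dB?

B, by 9.125 dB

A: overshoot 11 dB → output overshoot 1.375 dB → GR 9.625 dB.
B: overshoot 25 dB → output overshoot 6.25 dB → GR 18.75 dB.
B applies 9.125 dB more gain reduction.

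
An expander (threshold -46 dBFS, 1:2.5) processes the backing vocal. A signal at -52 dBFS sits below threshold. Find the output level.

Undershoot = (-46) − (-52) = 6 dB.
At 1:2.5, that expands to 15 dB under threshold.
Output = -46 − 15 = -61 dBFS.

-61 dBFS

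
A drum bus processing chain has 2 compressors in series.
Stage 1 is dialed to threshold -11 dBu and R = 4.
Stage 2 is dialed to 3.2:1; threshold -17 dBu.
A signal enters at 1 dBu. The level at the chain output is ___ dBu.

Stage 1: 1 dBu is 12 dB over -11 dBu; at 4:1 that becomes 3 dB over, giving -8 dBu.
Stage 2: -8 dBu is 9 dB over -17 dBu; at 3.2:1 that becomes 2.8125 dB over, giving -14.1875 dBu.

-14.1875 dBu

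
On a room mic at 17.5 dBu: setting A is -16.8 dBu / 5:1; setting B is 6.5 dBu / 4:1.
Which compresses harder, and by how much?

A: overshoot 34.3 dB → output overshoot 6.86 dB → GR 27.44 dB.
B: overshoot 11 dB → output overshoot 2.75 dB → GR 8.25 dB.
Difference: 19.19 dB in favour of A.

A, by 19.19 dB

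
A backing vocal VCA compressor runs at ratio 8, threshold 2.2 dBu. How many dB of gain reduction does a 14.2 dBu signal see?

14.2 dBu exceeds the threshold by 12 dB.
At 8:1, output sits 12/8 = 1.5 dB above threshold.
Gain reduction = 12 − 1.5 = 10.5 dB.

10.5 dB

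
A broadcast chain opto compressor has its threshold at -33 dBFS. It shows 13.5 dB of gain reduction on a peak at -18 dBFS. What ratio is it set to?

Input overshoot = -18 − (-33) = 15 dB.
Output overshoot = 15 − 13.5 = 1.5 dB.
Ratio = input overshoot / output overshoot = 15 / 1.5 = 10.

10:1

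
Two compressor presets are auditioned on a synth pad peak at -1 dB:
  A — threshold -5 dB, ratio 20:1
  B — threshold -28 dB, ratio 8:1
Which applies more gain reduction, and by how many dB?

A: GR = 4 − 4/20 = 3.8 dB.
B: GR = 27 − 27/8 = 23.625 dB.
B reduces 19.825 dB more.

B, by 19.825 dB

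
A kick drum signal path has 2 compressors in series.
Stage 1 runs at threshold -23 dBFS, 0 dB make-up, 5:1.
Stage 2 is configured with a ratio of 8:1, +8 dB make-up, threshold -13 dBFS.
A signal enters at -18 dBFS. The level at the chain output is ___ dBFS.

-14 dBFS

Stage 1: overshoot 5 dB → 5/5 = 1 dB → -22 dBFS.
Stage 2: -22 dBFS is at or below the -13 dBFS threshold — no compression; make-up brings it to -14 dBFS.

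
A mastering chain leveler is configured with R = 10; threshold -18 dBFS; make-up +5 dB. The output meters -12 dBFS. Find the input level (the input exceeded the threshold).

-8 dBFS

Before make-up, the level was -12 − 5 = -17 dBFS.
Post-compression overshoot = -17 − (-18) = 1 dB.
Undo the ratio: input overshoot = 1 × 10 = 10 dB, giving input = -8 dBFS.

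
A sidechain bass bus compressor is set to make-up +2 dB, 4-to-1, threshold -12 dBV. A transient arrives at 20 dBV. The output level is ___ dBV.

20 dBV sits 32 dB over threshold.
The 32 dB excess becomes 8 dB after 4:1 reduction.
Output = -12 + 8 = -4 dBV; make-up adds 2 dB, giving -2 dBV.

-2 dBV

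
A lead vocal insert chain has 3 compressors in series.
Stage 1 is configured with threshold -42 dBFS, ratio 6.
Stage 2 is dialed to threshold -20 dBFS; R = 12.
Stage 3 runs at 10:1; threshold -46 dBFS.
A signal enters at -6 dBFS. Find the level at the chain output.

Stage 1: 36 dB above -42 dBFS, reduced 6:1 to 6 dB above → -36 dBFS.
Stage 2: -36 dBFS is at or below the -20 dBFS threshold — no compression; output -36 dBFS.
Stage 3: 10 dB above -46 dBFS, reduced 10:1 to 1 dB above → -45 dBFS.

-45 dBFS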